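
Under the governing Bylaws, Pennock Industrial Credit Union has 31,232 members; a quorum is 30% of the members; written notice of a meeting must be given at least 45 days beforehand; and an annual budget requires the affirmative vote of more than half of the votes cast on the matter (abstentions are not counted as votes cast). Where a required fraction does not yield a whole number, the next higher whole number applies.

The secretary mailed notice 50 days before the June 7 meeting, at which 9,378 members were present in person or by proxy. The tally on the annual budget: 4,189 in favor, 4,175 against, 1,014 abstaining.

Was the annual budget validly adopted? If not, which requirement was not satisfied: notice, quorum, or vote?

Valid — all requirements satisfied.

Notice: 50 days given; 45 required. Satisfied.
Quorum: 30% of 31,232 = 9,369.60, rounded up to 9,370; 9,378 present. Satisfied.
Vote: requires a majority of the votes cast (9,378 − 1,014 abstaining = 8,364); a majority of 8364 is 4183, so 4,183 needed; 4,189 in favor. Satisfied.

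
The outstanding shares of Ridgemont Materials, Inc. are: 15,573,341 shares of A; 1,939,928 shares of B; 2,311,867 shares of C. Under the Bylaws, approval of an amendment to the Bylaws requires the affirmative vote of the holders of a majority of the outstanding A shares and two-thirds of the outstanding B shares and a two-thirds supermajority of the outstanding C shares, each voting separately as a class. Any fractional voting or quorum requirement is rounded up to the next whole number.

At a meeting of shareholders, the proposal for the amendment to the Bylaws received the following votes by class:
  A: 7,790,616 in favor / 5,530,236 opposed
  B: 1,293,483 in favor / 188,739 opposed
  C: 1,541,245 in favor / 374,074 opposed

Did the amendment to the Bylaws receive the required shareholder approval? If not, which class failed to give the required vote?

Approved — every class gave the required vote.

A: a majority of 15573341 is 7786671; 7,786,671 required, 7,790,616 in favor — approved.
B: 2/3 of 1939928 = 1293285.33, rounded up to 1293286; 1,293,286 required, 1,293,483 in favor — approved.
C: 2/3 of 2311867 = 1541244.67, rounded up to 1541245; 1,541,245 required, 1,541,245 in favor — approved.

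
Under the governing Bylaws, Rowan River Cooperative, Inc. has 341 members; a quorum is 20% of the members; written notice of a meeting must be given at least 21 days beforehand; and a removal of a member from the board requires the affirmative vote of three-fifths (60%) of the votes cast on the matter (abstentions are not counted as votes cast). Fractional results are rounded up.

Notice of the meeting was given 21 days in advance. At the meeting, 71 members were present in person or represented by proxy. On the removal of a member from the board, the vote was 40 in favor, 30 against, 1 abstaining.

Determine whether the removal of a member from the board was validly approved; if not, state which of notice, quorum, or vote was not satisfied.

Invalid — vote requirement not satisfied.

Notice: 21 days given; 21 required. Satisfied.
Quorum: 20% of 341 = 68.20, rounded up to 69; 71 present. Satisfied.
Vote: requires three-fifths of the votes cast (71 − 1 abstaining = 70); 3/5 of 70 = 42, so 42 needed; 40 in favor. Not satisfied.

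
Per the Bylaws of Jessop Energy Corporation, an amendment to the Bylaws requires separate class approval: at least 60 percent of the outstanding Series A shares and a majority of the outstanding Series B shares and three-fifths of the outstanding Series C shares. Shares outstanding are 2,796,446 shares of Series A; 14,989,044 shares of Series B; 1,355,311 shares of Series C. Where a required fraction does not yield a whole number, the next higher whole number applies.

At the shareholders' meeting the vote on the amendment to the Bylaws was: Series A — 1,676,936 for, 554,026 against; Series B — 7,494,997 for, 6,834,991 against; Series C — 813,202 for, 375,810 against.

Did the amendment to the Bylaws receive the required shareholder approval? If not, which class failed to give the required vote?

Not approved — the Series A shares did not give the required vote.

Series A: 3/5 of 2796446 = 1677867.60, rounded up to 1677868; 1,677,868 required, 1,676,936 in favor — not approved.
Series B: a majority of 14989044 is 7494523; 7,494,523 required, 7,494,997 in favor — approved.
Series C: 3/5 of 1355311 = 813186.60, rounded up to 813187; 813,187 required, 813,202 in favor — approved.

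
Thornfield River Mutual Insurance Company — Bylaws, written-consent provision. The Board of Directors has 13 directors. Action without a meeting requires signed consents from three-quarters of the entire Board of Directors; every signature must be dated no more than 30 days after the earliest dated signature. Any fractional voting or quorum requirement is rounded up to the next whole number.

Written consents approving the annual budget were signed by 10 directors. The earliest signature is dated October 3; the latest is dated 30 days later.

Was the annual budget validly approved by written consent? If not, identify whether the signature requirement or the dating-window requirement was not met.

Effective — both the signature and dating-window requirements are satisfied.

Signatures required: three-quarters of 13 — 3/4 of 13 = 9.75, rounded up to 10, so 10 needed; 10 signed. Sufficient.
Dating window: the latest signature is 30 days after the earliest; the limit is 30 days. Within the window.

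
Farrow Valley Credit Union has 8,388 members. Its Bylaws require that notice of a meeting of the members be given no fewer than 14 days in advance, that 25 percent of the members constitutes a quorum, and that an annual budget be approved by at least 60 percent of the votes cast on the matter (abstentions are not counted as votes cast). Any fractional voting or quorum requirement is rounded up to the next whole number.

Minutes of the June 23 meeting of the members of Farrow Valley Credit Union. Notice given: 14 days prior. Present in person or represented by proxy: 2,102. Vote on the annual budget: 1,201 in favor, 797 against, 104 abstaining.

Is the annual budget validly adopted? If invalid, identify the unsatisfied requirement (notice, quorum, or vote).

Valid — all requirements satisfied.

Notice: 14 days given; 14 required. Satisfied.
Quorum: 25% of 8,388 = 2,097; 2,102 present. Satisfied.
Vote: requires three-fifths of the votes cast (2,102 − 104 abstaining = 1,998); 3/5 of 1998 = 1198.80, rounded up to 1199, so 1,199 needed; 1,201 in favor. Satisfied.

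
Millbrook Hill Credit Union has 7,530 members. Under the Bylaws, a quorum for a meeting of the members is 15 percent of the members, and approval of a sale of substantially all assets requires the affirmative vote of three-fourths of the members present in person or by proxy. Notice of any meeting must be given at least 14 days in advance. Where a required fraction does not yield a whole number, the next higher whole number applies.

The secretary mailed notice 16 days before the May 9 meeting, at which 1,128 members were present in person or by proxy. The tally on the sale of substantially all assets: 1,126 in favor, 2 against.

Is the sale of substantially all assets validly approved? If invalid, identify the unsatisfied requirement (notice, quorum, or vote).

Notice: 16 days given; 14 required. Satisfied.
Quorum: 15% of 7,530 = 1,129.50, rounded up to 1,130; 1,128 present. Not satisfied.
Vote: requires three-fourths of those present (1,128); 3/4 of 1128 = 846, so 846 needed; 1,126 in favor. Satisfied.

Invalid — quorum requirement not satisfied.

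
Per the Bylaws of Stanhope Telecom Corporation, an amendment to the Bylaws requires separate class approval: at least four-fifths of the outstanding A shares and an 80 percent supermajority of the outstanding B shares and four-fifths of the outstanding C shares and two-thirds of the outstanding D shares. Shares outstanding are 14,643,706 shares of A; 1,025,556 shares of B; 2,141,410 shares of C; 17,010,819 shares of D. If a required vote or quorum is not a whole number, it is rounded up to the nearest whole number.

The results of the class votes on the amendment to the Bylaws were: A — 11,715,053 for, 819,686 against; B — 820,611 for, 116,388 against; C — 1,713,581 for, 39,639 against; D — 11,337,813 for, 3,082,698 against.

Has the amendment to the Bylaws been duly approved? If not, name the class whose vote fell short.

A: 4/5 of 14643706 = 11714964.80, rounded up to 11714965; 11,714,965 required, 11,715,053 in favor — approved.
B: 4/5 of 1025556 = 820444.80, rounded up to 820445; 820,445 required, 820,611 in favor — approved.
C: 4/5 of 2141410 = 1713128; 1,713,128 required, 1,713,581 in favor — approved.
D: 2/3 of 17010819 = 11340546; 11,340,546 required, 11,337,813 in favor — not approved.

Not approved — the D shares did not give the required vote.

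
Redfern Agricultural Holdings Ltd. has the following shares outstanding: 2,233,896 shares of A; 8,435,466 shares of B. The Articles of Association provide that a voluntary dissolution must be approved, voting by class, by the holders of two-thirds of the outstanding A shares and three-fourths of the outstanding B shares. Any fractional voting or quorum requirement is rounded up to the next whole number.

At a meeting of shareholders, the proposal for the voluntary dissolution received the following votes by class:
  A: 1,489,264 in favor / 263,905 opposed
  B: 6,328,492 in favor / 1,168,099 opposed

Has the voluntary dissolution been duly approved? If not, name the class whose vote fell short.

Approved — every class gave the required vote.

A: 2/3 of 2233896 = 1489264; 1,489,264 required, 1,489,264 in favor — approved.
B: 3/4 of 8435466 = 6326599.50, rounded up to 6326600; 6,326,600 required, 6,328,492 in favor — approved.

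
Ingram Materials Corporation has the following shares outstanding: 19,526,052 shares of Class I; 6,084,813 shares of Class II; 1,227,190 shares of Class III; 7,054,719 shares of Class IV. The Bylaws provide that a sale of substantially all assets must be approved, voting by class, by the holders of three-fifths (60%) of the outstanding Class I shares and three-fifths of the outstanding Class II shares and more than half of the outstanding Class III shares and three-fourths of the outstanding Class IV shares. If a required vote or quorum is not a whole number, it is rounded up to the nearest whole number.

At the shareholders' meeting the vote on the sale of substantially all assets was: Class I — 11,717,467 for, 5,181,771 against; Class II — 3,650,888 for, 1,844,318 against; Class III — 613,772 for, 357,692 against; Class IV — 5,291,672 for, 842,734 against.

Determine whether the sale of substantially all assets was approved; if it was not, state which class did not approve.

Class I: 3/5 of 19526052 = 11715631.20, rounded up to 11715632; 11,715,632 required, 11,717,467 in favor — approved.
Class II: 3/5 of 6084813 = 3650887.80, rounded up to 3650888; 3,650,888 required, 3,650,888 in favor — approved.
Class III: a majority of 1227190 is 613596; 613,596 required, 613,772 in favor — approved.
Class IV: 3/4 of 7054719 = 5291039.25, rounded up to 5291040; 5,291,040 required, 5,291,672 in favor — approved.

Approved — every class gave the required vote.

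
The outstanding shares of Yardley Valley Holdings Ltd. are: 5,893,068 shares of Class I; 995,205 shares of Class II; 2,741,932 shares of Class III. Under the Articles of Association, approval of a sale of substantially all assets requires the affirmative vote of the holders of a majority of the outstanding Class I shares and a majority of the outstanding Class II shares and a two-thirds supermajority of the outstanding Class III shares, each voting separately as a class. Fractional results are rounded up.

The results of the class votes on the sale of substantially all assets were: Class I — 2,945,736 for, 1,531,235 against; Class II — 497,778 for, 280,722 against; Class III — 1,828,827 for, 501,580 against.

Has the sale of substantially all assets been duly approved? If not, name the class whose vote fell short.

Not approved — the Class I shares did not give the required vote.

Class I: a majority of 5893068 is 2946535; 2,946,535 required, 2,945,736 in favor — not approved.
Class II: a majority of 995205 is 497603; 497,603 required, 497,778 in favor — approved.
Class III: 2/3 of 2741932 = 1827954.67, rounded up to 1827955; 1,827,955 required, 1,828,827 in favor — approved.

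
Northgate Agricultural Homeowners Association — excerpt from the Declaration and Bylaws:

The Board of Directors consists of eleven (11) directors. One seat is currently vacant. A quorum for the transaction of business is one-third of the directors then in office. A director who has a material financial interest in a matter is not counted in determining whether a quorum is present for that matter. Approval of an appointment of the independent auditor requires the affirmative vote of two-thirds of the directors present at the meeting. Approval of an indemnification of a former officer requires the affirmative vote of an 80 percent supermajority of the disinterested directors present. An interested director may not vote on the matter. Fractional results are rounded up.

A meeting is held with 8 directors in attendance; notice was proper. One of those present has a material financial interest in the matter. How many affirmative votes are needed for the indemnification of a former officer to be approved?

The indemnification of a former officer requires four-fifths of the disinterested directors present (8 − 1 = 7).
4/5 of 7 = 5.60, rounded up to 6.

6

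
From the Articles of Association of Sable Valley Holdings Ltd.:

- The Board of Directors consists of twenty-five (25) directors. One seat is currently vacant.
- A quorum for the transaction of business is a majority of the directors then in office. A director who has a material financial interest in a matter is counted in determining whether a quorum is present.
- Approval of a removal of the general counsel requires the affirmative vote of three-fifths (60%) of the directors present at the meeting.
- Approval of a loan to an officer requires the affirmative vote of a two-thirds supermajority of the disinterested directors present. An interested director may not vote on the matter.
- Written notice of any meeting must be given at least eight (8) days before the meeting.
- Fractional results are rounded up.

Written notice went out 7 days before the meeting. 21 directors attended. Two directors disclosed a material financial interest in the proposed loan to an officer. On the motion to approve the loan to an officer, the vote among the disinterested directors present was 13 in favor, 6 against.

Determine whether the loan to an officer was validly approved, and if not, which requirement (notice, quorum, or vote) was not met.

Notice: 7 days given; 8 required (7 < 8). Not satisfied.
Quorum: 21 present (interested directors count toward quorum); quorum is 13. Satisfied.
Vote: the loan to an officer requires two-thirds of the disinterested directors present (21 − 2 = 19). 2/3 of 19 = 12.67, rounded up to 13, so 13 affirmative votes are needed; 13 voted in favor. Satisfied.

Invalid — notice requirement not satisfied.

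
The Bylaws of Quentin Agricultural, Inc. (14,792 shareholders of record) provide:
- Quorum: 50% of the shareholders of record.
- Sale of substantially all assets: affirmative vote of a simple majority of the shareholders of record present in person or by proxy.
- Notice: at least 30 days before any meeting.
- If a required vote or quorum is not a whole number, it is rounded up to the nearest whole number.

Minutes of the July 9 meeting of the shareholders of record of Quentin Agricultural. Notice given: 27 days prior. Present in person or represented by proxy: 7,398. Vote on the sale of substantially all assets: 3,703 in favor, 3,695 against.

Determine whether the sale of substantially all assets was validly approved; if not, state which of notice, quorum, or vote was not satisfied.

Notice: 27 days given; 30 required. Not satisfied.
Quorum: 50% of 14,792 = 7,396; 7,398 present. Satisfied.
Vote: requires a majority of those present (7,398); a majority of 7398 is 3700, so 3,700 needed; 3,703 in favor. Satisfied.

Invalid — notice requirement not satisfied.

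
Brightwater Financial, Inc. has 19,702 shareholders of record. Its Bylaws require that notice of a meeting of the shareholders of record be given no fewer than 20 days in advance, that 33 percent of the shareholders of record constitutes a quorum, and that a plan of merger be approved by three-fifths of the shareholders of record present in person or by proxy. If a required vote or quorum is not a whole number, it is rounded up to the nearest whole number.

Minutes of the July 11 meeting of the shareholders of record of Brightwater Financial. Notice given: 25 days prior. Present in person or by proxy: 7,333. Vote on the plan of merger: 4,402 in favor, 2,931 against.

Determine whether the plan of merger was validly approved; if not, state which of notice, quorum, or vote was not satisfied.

Valid — all requirements satisfied.

Notice: 25 days given; 20 required. Satisfied.
Quorum: 33% of 19,702 = 6,501.66, rounded up to 6,502; 7,333 present. Satisfied.
Vote: requires three-fifths of those present (7,333); 3/5 of 7333 = 4399.80, rounded up to 4400, so 4,400 needed; 4,402 in favor. Satisfied.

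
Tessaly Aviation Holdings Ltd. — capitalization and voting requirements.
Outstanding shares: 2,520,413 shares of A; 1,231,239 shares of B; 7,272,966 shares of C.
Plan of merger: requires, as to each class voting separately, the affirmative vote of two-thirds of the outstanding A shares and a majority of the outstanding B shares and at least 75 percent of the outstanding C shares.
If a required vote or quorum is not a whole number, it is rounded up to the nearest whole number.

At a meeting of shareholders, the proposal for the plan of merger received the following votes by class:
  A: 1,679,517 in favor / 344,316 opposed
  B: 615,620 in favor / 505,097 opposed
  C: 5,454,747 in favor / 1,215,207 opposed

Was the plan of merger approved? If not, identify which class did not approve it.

A: 2/3 of 2520413 = 1680275.33, rounded up to 1680276; 1,680,276 required, 1,679,517 in favor — not approved.
B: a majority of 1231239 is 615620; 615,620 required, 615,620 in favor — approved.
C: 3/4 of 7272966 = 5454724.50, rounded up to 5454725; 5,454,725 required, 5,454,747 in favor — approved.

Not approved — the A shares did not give the required vote.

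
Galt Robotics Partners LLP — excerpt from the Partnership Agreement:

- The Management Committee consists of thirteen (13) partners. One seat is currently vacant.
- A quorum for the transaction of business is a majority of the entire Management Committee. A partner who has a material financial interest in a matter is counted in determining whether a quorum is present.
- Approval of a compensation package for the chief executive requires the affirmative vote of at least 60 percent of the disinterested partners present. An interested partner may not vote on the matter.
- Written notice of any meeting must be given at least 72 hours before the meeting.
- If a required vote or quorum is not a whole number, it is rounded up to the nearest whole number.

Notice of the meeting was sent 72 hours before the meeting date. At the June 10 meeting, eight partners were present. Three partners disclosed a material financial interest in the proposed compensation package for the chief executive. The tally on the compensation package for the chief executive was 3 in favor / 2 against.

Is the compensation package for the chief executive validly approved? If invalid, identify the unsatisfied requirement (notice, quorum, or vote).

Valid — all requirements satisfied.

Notice: 72 hours given; 72 required (72 ≥ 72). Satisfied.
Quorum: 8 present (interested partners count toward quorum); quorum is 7. Satisfied.
Vote: the compensation package for the chief executive requires three-fifths of the disinterested partners present (8 − 3 = 5). 3/5 of 5 = 3, so 3 affirmative votes are needed; 3 voted in favor. Satisfied.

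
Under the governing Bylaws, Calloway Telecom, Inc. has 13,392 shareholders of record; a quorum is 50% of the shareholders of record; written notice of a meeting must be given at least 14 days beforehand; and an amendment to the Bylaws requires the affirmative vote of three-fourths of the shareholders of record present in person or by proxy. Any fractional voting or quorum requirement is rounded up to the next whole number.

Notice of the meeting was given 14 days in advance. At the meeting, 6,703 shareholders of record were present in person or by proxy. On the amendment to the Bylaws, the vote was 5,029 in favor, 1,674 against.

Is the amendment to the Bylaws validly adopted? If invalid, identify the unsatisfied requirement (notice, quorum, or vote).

Valid — all requirements satisfied.

Notice: 14 days given; 14 required. Satisfied.
Quorum: 50% of 13,392 = 6,696; 6,703 present. Satisfied.
Vote: requires three-fourths of those present (6,703); 3/4 of 6703 = 5027.25, rounded up to 5028, so 5,028 needed; 5,029 in favor. Satisfied.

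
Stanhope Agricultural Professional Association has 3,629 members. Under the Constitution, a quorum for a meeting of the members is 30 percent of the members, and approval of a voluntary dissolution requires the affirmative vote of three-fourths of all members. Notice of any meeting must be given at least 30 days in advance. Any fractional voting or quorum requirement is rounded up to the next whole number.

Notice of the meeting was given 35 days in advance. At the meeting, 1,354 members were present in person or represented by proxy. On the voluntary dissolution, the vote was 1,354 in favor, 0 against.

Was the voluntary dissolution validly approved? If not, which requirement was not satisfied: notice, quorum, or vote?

Invalid — vote requirement not satisfied.

Notice: 35 days given; 30 required. Satisfied.
Quorum: 30% of 3,629 = 1,088.70, rounded up to 1,089; 1,354 present. Satisfied.
Vote: requires three-fourths of all members (3,629); 3/4 of 3629 = 2721.75, rounded up to 2722, so 2,722 needed; 1,354 in favor. Not satisfied.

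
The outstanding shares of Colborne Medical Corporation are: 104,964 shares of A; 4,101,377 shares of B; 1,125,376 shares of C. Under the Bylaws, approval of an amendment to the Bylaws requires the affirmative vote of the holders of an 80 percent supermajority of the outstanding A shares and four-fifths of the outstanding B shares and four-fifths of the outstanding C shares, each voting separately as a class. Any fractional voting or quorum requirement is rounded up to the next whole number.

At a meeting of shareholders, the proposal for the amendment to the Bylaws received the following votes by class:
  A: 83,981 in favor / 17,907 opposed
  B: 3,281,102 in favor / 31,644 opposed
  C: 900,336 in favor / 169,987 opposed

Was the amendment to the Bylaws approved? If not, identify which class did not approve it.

A: 4/5 of 104964 = 83971.20, rounded up to 83972; 83,972 required, 83,981 in favor — approved.
B: 4/5 of 4101377 = 3281101.60, rounded up to 3281102; 3,281,102 required, 3,281,102 in favor — approved.
C: 4/5 of 1125376 = 900300.80, rounded up to 900301; 900,301 required, 900,336 in favor — approved.

Approved — every class gave the required vote.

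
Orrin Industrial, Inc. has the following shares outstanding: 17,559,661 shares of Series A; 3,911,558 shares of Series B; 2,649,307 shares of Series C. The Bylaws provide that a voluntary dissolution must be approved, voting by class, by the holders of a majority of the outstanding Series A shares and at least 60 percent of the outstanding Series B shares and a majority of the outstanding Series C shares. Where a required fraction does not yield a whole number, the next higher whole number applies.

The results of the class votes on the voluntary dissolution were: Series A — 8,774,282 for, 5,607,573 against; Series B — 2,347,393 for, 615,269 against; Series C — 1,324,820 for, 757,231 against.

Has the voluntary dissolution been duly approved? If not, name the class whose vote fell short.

Not approved — the Series A shares did not give the required vote.

Series A: a majority of 17559661 is 8779831; 8,779,831 required, 8,774,282 in favor — not approved.
Series B: 3/5 of 3911558 = 2346934.80, rounded up to 2346935; 2,346,935 required, 2,347,393 in favor — approved.
Series C: a majority of 2649307 is 1324654; 1,324,654 required, 1,324,820 in favor — approved.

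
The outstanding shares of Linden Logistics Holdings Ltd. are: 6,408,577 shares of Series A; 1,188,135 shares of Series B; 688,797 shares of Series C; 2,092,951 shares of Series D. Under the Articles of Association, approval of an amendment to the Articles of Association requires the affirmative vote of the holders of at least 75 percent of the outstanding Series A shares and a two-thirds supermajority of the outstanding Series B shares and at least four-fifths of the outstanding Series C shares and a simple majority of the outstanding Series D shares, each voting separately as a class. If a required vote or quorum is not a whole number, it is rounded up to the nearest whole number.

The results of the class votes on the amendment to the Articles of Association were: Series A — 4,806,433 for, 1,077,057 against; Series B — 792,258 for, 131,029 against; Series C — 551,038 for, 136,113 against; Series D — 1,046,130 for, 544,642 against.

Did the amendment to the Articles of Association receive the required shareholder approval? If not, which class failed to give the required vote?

Series A: 3/4 of 6408577 = 4806432.75, rounded up to 4806433; 4,806,433 required, 4,806,433 in favor — approved.
Series B: 2/3 of 1188135 = 792090; 792,090 required, 792,258 in favor — approved.
Series C: 4/5 of 688797 = 551037.60, rounded up to 551038; 551,038 required, 551,038 in favor — approved.
Series D: a majority of 2092951 is 1046476; 1,046,476 required, 1,046,130 in favor — not approved.

Not approved — the Series D shares did not give the required vote.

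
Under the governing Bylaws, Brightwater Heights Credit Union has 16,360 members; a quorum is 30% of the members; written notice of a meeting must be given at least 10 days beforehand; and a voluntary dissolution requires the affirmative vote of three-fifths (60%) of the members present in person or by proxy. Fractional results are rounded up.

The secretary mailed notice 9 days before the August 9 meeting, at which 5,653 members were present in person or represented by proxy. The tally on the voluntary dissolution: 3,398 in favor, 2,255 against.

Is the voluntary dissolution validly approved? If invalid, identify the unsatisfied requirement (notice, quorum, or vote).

Invalid — notice requirement not satisfied.

Notice: 9 days given; 10 required. Not satisfied.
Quorum: 30% of 16,360 = 4,908; 5,653 present. Satisfied.
Vote: requires three-fifths of those present (5,653); 3/5 of 5653 = 3391.80, rounded up to 3392, so 3,392 needed; 3,398 in favor. Satisfied.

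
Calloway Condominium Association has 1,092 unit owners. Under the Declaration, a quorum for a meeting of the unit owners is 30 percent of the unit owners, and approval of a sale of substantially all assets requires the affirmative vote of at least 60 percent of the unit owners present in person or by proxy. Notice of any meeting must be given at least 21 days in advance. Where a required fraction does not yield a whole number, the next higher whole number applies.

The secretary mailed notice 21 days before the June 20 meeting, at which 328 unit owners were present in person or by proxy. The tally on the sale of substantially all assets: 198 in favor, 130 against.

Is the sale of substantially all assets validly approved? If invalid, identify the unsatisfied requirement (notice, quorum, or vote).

Valid — all requirements satisfied.

Notice: 21 days given; 21 required. Satisfied.
Quorum: 30% of 1,092 = 327.60, rounded up to 328; 328 present. Satisfied.
Vote: requires three-fifths of those present (328); 3/5 of 328 = 196.80, rounded up to 197, so 197 needed; 198 in favor. Satisfied.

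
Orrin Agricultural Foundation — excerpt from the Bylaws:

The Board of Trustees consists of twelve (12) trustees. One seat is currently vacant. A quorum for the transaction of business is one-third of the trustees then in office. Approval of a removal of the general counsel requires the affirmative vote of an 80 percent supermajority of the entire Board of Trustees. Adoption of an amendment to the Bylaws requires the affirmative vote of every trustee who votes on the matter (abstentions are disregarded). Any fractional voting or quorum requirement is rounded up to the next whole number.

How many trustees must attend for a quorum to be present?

4

1/3 of 11 = 3.67, rounded up to 4.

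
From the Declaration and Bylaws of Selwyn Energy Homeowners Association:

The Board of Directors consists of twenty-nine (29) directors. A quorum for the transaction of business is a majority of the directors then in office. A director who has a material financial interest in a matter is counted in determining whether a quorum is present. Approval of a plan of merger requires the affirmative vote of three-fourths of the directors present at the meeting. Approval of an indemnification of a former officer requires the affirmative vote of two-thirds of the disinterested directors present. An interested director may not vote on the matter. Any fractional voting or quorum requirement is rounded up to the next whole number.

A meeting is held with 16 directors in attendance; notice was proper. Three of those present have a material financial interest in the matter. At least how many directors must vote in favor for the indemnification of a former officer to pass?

The indemnification of a former officer requires two-thirds of the disinterested directors present (16 − 3 = 13).
2/3 of 13 = 8.67, rounded up to 9.

9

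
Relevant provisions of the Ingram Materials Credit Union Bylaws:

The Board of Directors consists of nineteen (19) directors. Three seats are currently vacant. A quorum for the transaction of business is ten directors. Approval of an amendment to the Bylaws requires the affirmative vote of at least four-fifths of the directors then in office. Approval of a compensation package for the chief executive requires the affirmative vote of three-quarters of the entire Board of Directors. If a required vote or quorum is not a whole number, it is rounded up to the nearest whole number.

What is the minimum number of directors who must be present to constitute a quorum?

The quorum is fixed at 10.

10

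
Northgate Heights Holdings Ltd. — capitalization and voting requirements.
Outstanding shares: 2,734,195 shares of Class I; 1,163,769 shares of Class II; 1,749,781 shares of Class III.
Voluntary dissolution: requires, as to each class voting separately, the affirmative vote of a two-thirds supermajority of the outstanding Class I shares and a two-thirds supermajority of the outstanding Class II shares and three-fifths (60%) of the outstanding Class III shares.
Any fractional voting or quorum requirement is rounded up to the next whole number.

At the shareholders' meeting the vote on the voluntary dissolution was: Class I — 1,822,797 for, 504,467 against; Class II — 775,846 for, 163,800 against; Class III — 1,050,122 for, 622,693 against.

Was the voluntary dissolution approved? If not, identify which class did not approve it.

Approved — every class gave the required vote.

Class I: 2/3 of 2734195 = 1822796.67, rounded up to 1822797; 1,822,797 required, 1,822,797 in favor — approved.
Class II: 2/3 of 1163769 = 775846; 775,846 required, 775,846 in favor — approved.
Class III: 3/5 of 1749781 = 1049868.60, rounded up to 1049869; 1,049,869 required, 1,050,122 in favor — approved.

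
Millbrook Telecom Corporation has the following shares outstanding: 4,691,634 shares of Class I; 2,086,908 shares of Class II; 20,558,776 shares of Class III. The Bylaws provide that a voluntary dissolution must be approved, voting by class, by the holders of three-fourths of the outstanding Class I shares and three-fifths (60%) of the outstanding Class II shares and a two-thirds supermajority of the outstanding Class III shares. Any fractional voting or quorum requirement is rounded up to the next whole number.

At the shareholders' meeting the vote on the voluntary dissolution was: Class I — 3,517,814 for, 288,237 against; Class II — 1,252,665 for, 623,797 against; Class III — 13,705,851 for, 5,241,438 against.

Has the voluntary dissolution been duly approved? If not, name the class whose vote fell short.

Class I: 3/4 of 4691634 = 3518725.50, rounded up to 3518726; 3,518,726 required, 3,517,814 in favor — not approved.
Class II: 3/5 of 2086908 = 1252144.80, rounded up to 1252145; 1,252,145 required, 1,252,665 in favor — approved.
Class III: 2/3 of 20558776 = 13705850.67, rounded up to 13705851; 13,705,851 required, 13,705,851 in favor — approved.

Not approved — the Class I shares did not give the required vote.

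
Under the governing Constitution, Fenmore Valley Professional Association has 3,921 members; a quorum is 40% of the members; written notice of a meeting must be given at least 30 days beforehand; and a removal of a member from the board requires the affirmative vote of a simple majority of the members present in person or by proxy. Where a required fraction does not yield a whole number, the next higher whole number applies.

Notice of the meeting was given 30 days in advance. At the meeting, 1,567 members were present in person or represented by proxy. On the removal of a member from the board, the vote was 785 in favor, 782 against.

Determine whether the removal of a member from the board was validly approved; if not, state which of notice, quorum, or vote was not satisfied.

Invalid — quorum requirement not satisfied.

Notice: 30 days given; 30 required. Satisfied.
Quorum: 40% of 3,921 = 1,568.40, rounded up to 1,569; 1,567 present. Not satisfied.
Vote: requires a majority of those present (1,567); a majority of 1567 is 784, so 784 needed; 785 in favor. Satisfied.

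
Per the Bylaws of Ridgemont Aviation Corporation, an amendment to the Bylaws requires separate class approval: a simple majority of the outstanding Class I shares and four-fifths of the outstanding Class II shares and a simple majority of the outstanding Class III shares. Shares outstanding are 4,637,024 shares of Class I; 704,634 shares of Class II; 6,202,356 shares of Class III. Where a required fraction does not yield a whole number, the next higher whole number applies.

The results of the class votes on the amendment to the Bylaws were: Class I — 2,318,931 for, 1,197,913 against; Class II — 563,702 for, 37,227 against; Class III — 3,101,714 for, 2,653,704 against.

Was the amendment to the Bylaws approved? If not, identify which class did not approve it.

Not approved — the Class II shares did not give the required vote.

Class I: a majority of 4637024 is 2318513; 2,318,513 required, 2,318,931 in favor — approved.
Class II: 4/5 of 704634 = 563707.20, rounded up to 563708; 563,708 required, 563,702 in favor — not approved.
Class III: a majority of 6202356 is 3101179; 3,101,179 required, 3,101,714 in favor — approved.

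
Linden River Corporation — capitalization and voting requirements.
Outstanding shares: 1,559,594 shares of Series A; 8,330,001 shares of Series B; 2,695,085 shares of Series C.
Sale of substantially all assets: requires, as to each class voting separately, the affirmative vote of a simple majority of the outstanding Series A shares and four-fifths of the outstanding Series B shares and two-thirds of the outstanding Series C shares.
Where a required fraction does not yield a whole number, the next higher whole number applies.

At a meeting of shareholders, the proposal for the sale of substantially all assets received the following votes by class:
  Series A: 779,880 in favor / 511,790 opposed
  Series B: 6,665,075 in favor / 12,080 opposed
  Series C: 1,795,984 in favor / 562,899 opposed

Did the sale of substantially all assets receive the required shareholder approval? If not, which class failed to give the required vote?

Not approved — the Series C shares did not give the required vote.

Series A: a majority of 1559594 is 779798; 779,798 required, 779,880 in favor — approved.
Series B: 4/5 of 8330001 = 6664000.80, rounded up to 6664001; 6,664,001 required, 6,665,075 in favor — approved.
Series C: 2/3 of 2695085 = 1796723.33, rounded up to 1796724; 1,796,724 required, 1,795,984 in favor — not approved.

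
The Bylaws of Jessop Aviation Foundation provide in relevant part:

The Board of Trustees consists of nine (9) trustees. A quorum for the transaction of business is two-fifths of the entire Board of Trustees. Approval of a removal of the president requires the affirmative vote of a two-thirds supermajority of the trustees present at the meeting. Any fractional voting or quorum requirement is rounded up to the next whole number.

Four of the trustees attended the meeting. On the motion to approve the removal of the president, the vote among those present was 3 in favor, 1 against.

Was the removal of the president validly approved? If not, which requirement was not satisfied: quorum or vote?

Valid — all requirements satisfied.

Quorum: 4 present; quorum is 4. Satisfied.
Vote: the removal of the president requires two-thirds of the trustees present (4). 2/3 of 4 = 2.67, rounded up to 3, so 3 affirmative votes are needed; 3 voted in favor. Satisfied.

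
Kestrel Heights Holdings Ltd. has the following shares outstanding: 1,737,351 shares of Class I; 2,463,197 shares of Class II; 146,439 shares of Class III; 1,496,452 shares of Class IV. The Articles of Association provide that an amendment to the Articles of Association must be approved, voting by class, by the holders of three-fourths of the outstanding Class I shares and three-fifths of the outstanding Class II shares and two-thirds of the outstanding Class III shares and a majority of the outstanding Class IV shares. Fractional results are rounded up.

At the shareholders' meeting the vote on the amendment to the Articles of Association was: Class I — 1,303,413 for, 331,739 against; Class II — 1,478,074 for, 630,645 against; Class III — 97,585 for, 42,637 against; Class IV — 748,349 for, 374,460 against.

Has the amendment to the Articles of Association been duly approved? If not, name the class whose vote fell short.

Not approved — the Class III shares did not give the required vote.

Class I: 3/4 of 1737351 = 1303013.25, rounded up to 1303014; 1,303,014 required, 1,303,413 in favor — approved.
Class II: 3/5 of 2463197 = 1477918.20, rounded up to 1477919; 1,477,919 required, 1,478,074 in favor — approved.
Class III: 2/3 of 146439 = 97626; 97,626 required, 97,585 in favor — not approved.
Class IV: a majority of 1496452 is 748227; 748,227 required, 748,349 in favor — approved.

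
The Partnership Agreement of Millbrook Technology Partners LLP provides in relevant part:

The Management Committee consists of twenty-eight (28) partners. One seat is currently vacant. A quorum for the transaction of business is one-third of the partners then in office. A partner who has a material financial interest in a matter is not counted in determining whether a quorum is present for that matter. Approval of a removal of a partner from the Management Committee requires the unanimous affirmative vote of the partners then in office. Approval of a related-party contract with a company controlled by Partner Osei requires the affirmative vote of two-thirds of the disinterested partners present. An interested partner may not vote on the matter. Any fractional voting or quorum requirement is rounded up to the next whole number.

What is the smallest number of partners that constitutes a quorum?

9

1/3 of 27 = 9.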